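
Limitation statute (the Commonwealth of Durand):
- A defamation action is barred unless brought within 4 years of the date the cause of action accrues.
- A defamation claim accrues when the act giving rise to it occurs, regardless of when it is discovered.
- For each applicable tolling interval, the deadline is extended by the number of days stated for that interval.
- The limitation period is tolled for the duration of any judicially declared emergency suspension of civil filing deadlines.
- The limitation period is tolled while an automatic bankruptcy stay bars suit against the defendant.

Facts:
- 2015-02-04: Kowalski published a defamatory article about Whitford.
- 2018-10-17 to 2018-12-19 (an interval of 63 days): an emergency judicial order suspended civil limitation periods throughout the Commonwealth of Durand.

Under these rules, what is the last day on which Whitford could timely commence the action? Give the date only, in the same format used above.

The claim accrued on 2015-02-04, when the wrongful act occurred.
Adding the 4 years base period to 2015-02-04 gives a deadline of 2019-02-04, before any tolling.
Because the emergency suspension of filing deadlines ran from 2018-10-17 to 2018-12-19, the deadline is extended by 63 days to 2019-04-08.

2019-04-08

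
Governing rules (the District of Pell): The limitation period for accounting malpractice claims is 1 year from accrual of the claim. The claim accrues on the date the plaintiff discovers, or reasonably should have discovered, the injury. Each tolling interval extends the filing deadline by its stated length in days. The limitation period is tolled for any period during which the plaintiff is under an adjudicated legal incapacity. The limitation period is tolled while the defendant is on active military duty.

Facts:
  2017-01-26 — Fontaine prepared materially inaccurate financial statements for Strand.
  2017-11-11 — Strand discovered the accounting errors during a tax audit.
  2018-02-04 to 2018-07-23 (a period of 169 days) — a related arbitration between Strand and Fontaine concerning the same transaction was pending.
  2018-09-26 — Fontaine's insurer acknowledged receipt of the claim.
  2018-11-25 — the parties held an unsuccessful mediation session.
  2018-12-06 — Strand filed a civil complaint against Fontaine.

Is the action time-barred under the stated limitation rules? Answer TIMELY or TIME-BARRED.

Under the discovery rule, the claim accrued on 2017-11-11, when Strand discovered the injury — not on the 2017-01-26 date of the underlying act.
1 year from 2017-11-11 is 2018-11-11.
The pending related arbitration from 2018-02-04 to 2018-07-23 does not toll the period, because no stated rule makes a pending arbitration a tolling event.
Nothing else in the chronology tolls or restarts the period.
The 2018-12-06 filing falls after the 2018-11-11 deadline; the claim is time-barred.

TIME-BARRED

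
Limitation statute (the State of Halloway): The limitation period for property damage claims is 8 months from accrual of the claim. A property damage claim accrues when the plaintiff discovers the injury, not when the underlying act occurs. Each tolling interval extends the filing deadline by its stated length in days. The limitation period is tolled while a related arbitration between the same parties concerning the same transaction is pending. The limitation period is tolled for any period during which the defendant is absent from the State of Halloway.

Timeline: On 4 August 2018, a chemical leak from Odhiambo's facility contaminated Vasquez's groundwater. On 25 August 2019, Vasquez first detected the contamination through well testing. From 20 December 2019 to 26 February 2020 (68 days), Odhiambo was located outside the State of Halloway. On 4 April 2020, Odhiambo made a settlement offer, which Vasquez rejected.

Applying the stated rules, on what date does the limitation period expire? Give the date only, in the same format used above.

2 July 2020

The claim did not accrue until Vasquez discovered the injury on 25 August 2019; the 4 August 2018 act date does not start the clock under the stated rule.
The untolled deadline — 8 months after 25 August 2019 — is 25 April 2020.
Because the defendant's absence from the jurisdiction ran from 20 December 2019 to 26 February 2020, the deadline is extended by 68 days to 2 July 2020.
Nothing else in the chronology tolls or restarts the period.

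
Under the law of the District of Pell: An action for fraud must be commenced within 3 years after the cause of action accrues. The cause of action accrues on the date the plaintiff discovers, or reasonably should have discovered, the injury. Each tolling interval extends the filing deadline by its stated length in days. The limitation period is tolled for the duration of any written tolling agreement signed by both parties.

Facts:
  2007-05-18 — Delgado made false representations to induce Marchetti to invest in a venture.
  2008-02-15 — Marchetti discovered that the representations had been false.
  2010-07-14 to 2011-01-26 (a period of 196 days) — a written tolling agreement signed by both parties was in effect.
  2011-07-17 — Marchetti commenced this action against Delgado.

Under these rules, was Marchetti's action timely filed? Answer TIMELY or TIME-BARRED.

Accrual is tied to discovery, so the period began on 2008-02-15 rather than on 2007-05-18 when the act occurred.
The untolled deadline — 3 years after 2008-02-15 — is 2011-02-15.
The written tolling agreement from 2010-07-14 to 2011-01-26 tolled the period for 196 days, extending the deadline to 2011-08-30.
The 2011-07-17 filing precedes the 2011-08-30 deadline; the claim is timely.

TIMELY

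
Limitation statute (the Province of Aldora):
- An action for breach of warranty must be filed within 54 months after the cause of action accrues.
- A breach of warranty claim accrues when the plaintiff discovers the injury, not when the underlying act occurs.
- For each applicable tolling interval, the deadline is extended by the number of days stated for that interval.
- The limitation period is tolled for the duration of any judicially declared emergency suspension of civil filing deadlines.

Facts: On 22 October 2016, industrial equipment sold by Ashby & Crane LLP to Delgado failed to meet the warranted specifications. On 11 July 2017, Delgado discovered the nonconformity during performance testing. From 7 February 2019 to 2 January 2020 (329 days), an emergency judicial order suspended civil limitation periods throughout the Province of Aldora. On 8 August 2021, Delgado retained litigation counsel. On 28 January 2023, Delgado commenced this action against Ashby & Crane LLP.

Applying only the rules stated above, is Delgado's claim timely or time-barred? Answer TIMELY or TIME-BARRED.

The claim did not accrue until Delgado discovered the injury on 11 July 2017; the 22 October 2016 act date does not start the clock under the stated rule.
The untolled deadline — 54 months after 11 July 2017 — is 11 January 2022.
Because the emergency suspension of filing deadlines ran from 7 February 2019 to 2 January 2020, the deadline is extended by 329 days to 6 December 2022.
Nothing else in the chronology tolls or restarts the period.
Delgado filed on 28 January 2023, after the 6 December 2022 deadline, so the action is time-barred.

TIME-BARRED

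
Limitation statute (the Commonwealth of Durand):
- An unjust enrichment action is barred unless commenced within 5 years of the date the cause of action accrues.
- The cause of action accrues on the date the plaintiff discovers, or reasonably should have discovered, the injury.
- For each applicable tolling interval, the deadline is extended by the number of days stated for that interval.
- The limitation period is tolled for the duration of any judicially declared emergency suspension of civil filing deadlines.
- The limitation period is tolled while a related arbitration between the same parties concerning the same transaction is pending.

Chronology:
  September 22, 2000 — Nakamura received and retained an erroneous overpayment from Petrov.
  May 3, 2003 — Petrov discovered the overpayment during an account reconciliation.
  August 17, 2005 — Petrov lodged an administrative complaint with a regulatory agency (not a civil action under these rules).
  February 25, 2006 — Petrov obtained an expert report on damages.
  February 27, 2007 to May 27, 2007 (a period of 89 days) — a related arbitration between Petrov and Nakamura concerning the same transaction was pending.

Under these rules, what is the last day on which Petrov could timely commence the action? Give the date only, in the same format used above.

July 31, 2008

The claim did not accrue until Petrov discovered the injury on May 3, 2003; the September 22, 2000 act date does not start the clock under the stated rule.
5 years from May 3, 2003 is May 3, 2008.
The period was tolled for 89 days by the pending related arbitration (February 27, 2007 to May 27, 2007), pushing the deadline to July 31, 2008.
The other events in the timeline have no effect on the limitation period under the stated rules.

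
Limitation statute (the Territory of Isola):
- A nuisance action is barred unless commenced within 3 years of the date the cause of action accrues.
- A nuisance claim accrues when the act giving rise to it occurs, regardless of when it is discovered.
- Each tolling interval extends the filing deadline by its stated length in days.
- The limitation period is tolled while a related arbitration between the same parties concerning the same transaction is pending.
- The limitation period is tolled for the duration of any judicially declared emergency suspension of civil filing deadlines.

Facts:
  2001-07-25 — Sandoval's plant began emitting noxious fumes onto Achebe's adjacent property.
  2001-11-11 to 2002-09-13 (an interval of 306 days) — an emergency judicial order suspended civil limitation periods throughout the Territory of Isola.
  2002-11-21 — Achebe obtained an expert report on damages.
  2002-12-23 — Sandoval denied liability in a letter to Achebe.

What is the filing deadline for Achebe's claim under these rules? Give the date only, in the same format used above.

2005-05-27

The claim accrued on 2001-07-25, when the wrongful act occurred.
The untolled deadline — 3 years after 2001-07-25 — is 2004-07-25.
Because the emergency suspension of filing deadlines ran from 2001-11-11 to 2002-09-13, the deadline is extended by 306 days to 2005-05-27.
Nothing else in the chronology tolls or restarts the period.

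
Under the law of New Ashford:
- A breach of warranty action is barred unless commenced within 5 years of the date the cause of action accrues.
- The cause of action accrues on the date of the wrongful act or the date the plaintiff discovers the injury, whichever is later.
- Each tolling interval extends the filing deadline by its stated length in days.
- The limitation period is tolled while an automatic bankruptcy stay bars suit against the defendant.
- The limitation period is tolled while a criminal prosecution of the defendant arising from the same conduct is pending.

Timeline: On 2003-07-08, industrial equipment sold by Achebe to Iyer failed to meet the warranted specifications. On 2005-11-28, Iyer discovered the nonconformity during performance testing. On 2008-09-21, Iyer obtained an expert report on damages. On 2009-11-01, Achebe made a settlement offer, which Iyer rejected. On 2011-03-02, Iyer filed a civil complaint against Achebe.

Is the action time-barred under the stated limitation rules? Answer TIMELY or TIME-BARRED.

TIME-BARRED

Because discovery on 2005-11-28 post-dates the 2003-07-08 act, accrual under the later-of rule falls on 2005-11-28.
The untolled deadline — 5 years after 2005-11-28 — is 2010-11-28.
The other events in the timeline have no effect on the limitation period under the stated rules.
The 2011-03-02 filing falls after the 2010-11-28 deadline; the claim is time-barred.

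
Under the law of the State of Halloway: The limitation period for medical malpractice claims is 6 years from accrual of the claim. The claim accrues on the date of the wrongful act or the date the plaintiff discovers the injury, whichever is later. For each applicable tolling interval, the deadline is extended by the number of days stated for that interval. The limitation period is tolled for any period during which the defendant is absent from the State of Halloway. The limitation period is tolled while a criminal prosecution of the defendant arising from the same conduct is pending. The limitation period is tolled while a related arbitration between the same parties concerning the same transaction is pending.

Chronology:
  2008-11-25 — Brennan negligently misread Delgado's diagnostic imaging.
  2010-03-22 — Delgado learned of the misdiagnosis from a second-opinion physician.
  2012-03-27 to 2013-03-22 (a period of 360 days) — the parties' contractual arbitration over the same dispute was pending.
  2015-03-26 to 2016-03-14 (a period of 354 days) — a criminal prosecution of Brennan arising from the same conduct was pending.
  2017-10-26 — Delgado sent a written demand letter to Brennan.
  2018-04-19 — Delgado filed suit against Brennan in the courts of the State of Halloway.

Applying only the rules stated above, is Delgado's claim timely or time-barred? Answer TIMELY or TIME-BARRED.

TIME-BARRED

Because discovery on 2010-03-22 post-dates the 2008-11-25 act, accrual under the later-of rule falls on 2010-03-22.
Adding the 6 years base period to 2010-03-22 gives a deadline of 2016-03-22, before any tolling.
The period was tolled for 360 days by the pending related arbitration (2012-03-27 to 2013-03-22), pushing the deadline to 2017-03-17.
Because the pending criminal prosecution ran from 2015-03-26 to 2016-03-14, the deadline is extended by 354 days to 2018-03-06.
The other events in the timeline have no effect on the limitation period under the stated rules.
The 2018-04-19 filing falls after the 2018-03-06 deadline; the claim is time-barred.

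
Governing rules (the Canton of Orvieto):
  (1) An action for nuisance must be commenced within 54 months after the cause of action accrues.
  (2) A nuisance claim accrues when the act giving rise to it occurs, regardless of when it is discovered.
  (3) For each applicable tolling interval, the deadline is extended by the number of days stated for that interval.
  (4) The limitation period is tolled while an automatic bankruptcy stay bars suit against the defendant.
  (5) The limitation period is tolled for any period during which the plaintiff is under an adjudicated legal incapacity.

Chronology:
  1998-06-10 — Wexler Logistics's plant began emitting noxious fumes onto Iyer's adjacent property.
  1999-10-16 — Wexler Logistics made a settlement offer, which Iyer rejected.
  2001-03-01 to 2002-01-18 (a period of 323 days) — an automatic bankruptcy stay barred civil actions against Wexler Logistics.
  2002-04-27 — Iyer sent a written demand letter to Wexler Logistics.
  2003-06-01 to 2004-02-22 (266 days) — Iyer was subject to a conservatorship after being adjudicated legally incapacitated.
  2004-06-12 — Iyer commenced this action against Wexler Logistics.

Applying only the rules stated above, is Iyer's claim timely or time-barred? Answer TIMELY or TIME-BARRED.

The cause of action accrued on 1998-06-10, the date of the act.
Adding the 54 months base period to 1998-06-10 gives a deadline of 2002-12-10, before any tolling.
The period was tolled for 323 days by the automatic bankruptcy stay (2001-03-01 to 2002-01-18), pushing the deadline to 2003-10-29.
The period was tolled for 266 days by the plaintiff's legal incapacity (2003-06-01 to 2004-02-22), pushing the deadline to 2004-07-21.
Nothing else in the chronology tolls or restarts the period.
Iyer filed on 2004-06-12, before the 2004-07-21 deadline, so the action is timely.

TIMELY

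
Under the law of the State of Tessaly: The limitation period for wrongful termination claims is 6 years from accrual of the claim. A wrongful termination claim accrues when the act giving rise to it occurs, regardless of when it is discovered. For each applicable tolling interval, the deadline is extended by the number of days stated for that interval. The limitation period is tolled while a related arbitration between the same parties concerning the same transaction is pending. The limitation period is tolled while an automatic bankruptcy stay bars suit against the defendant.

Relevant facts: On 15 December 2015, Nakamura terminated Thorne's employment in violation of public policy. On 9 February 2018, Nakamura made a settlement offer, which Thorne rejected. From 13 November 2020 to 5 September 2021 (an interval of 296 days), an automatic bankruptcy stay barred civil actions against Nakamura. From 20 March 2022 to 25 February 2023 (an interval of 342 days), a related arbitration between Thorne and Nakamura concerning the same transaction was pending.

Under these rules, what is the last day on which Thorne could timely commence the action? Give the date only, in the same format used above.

The claim accrued on 15 December 2015, when the wrongful act occurred.
The untolled deadline — 6 years after 15 December 2015 — is 15 December 2021.
The period was tolled for 296 days by the automatic bankruptcy stay (13 November 2020 to 5 September 2021), pushing the deadline to 7 October 2022.
The pending related arbitration from 20 March 2022 to 25 February 2023 tolled the period for 342 days, extending the deadline to 14 September 2023.
None of the other events listed affects the running of the period under the stated rules.

14 September 2023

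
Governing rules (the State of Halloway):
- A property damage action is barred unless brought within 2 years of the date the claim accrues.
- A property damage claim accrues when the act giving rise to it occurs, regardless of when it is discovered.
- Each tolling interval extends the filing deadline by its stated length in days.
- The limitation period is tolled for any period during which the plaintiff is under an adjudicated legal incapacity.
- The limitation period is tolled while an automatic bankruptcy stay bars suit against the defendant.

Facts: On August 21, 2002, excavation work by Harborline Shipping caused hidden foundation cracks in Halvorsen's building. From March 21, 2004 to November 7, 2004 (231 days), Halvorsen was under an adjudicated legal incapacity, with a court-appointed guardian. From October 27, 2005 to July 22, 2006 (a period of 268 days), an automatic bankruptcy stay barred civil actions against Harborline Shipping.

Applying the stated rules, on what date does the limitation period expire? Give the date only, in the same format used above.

April 9, 2005

The limitation period began to run on August 21, 2002.
2 years from August 21, 2002 is August 21, 2004.
The plaintiff's legal incapacity from March 21, 2004 to November 7, 2004 tolled the period for 231 days, extending the deadline to April 9, 2005.
The automatic bankruptcy stay starting October 27, 2005 came too late — the period had run on April 9, 2005 — and so does not extend the deadline.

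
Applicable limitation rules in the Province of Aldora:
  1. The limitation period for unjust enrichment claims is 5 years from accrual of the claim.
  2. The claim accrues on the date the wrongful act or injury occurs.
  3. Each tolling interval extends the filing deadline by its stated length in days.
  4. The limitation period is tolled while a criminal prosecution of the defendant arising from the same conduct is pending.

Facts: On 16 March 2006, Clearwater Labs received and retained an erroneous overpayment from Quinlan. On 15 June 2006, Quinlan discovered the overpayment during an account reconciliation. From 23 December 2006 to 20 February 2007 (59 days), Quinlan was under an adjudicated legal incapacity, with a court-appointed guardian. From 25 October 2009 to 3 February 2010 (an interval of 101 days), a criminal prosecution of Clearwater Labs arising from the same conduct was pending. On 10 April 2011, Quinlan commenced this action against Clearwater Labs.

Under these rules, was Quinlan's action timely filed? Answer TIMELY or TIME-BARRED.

TIMELY

Because the rule ties accrual to occurrence, the claim accrued on 16 March 2006, not on the 15 June 2006 discovery date.
Adding the 5 years base period to 16 March 2006 gives a deadline of 16 March 2011, before any tolling.
The period was tolled for 101 days by the pending criminal prosecution (25 October 2009 to 3 February 2010), pushing the deadline to 25 June 2011.
No stated provision tolls the period for the plaintiff's incapacity, so the interval from 23 December 2006 to 20 February 2007 has no effect on the deadline.
Filing on 10 April 2011 beat the 25 June 2011 deadline — the action is timely.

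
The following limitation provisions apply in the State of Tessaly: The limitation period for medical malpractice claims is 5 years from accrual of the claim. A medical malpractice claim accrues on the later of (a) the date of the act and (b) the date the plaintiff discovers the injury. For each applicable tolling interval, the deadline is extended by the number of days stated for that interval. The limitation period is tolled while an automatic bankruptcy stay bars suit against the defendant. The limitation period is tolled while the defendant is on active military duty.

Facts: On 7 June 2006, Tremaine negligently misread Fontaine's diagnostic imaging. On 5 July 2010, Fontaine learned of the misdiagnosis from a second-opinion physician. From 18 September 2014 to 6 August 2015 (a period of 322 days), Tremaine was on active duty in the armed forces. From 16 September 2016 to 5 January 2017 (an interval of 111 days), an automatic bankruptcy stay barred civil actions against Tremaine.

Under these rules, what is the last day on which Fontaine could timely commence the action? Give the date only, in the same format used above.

22 May 2016

Because discovery on 5 July 2010 post-dates the 7 June 2006 act, accrual under the later-of rule falls on 5 July 2010.
The untolled deadline — 5 years after 5 July 2010 — is 5 July 2015.
The defendant's active military service from 18 September 2014 to 6 August 2015 tolled the period for 322 days, extending the deadline to 22 May 2016.
The automatic bankruptcy stay starting 16 September 2016 came too late — the period had run on 22 May 2016 — and so does not extend the deadline.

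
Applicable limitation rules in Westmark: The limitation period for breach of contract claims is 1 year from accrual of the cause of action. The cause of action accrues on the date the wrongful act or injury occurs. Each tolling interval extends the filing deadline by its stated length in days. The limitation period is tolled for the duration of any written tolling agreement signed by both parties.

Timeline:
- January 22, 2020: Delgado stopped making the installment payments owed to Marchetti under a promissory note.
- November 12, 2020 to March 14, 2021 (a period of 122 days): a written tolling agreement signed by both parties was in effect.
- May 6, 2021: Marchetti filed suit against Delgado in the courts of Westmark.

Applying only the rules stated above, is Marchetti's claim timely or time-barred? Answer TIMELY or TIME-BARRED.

The claim accrued on January 22, 2020, when the wrongful act occurred.
1 year from January 22, 2020 is January 22, 2021.
Because the written tolling agreement ran from November 12, 2020 to March 14, 2021, the deadline is extended by 122 days to May 24, 2021.
Marchetti filed on May 6, 2021, before the May 24, 2021 deadline, so the action is timely.

TIMELY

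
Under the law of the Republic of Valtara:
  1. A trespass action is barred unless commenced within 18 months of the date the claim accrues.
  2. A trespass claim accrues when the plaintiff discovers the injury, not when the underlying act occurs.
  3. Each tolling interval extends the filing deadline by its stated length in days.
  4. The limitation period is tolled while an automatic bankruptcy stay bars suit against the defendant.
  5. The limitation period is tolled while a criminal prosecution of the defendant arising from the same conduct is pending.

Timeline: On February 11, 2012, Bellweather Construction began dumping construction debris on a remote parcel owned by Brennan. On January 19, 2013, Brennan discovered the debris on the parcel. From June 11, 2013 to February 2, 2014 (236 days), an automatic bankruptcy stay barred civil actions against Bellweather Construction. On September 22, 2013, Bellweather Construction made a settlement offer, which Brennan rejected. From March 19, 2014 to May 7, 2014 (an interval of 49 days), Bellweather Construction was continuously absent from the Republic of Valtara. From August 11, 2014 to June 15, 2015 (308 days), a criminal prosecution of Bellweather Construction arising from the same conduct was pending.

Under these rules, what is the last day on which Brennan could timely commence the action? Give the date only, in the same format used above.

January 14, 2016

Under the discovery rule, the claim accrued on January 19, 2013, when Brennan discovered the injury — not on the February 11, 2012 date of the underlying act.
The untolled deadline — 18 months after January 19, 2013 — is July 19, 2014.
Because the automatic bankruptcy stay ran from June 11, 2013 to February 2, 2014, the deadline is extended by 236 days to March 12, 2015.
The pending criminal prosecution from August 11, 2014 to June 15, 2015 tolled the period for 308 days, extending the deadline to January 14, 2016.
Although the defendant's absence ran from March 19, 2014 to May 7, 2014, the stated rules do not make that a tolling event, so it is disregarded.
None of the other events listed affects the running of the period under the stated rules.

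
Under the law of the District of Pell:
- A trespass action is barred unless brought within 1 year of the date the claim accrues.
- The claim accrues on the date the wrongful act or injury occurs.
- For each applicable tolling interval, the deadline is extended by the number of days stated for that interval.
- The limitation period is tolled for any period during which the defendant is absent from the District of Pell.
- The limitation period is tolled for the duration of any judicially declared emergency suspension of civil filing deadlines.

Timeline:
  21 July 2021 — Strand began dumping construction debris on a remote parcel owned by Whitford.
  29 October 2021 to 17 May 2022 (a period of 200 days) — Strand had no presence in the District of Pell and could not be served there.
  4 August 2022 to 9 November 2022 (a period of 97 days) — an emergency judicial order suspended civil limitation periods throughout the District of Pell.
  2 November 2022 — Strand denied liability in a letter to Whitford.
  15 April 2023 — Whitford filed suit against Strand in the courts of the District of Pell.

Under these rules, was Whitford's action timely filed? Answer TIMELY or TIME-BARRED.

TIMELY

The limitation period began to run on 21 July 2021.
The untolled deadline — 1 year after 21 July 2021 — is 21 July 2022.
The defendant's absence from the jurisdiction from 29 October 2021 to 17 May 2022 tolled the period for 200 days, extending the deadline to 6 February 2023.
The emergency suspension of filing deadlines from 4 August 2022 to 9 November 2022 tolled the period for 97 days, extending the deadline to 14 May 2023.
None of the other events listed affects the running of the period under the stated rules.
The 15 April 2023 filing precedes the 14 May 2023 deadline; the claim is timely.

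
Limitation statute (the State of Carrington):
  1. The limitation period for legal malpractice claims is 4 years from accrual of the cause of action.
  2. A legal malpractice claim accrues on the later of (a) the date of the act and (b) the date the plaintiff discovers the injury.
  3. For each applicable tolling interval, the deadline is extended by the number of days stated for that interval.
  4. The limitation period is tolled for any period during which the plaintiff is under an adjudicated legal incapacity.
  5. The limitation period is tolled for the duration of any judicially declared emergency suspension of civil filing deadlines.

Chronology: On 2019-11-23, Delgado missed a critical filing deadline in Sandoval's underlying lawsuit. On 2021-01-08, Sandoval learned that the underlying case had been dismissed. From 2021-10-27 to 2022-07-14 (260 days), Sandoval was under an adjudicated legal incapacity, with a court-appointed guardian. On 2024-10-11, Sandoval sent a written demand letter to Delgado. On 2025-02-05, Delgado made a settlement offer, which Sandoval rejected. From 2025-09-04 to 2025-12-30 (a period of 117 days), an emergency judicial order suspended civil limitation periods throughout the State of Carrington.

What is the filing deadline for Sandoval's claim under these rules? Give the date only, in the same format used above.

Taking the later of the act (2019-11-23) and discovery (2021-01-08), the claim accrued on 2021-01-08.
4 years from 2021-01-08 is 2025-01-08.
Because the plaintiff's legal incapacity ran from 2021-10-27 to 2022-07-14, the deadline is extended by 260 days to 2025-09-25.
The emergency suspension of filing deadlines from 2025-09-04 to 2025-12-30 tolled the period for 117 days, extending the deadline to 2026-01-20.
None of the other events listed affects the running of the period under the stated rules.

2026-01-20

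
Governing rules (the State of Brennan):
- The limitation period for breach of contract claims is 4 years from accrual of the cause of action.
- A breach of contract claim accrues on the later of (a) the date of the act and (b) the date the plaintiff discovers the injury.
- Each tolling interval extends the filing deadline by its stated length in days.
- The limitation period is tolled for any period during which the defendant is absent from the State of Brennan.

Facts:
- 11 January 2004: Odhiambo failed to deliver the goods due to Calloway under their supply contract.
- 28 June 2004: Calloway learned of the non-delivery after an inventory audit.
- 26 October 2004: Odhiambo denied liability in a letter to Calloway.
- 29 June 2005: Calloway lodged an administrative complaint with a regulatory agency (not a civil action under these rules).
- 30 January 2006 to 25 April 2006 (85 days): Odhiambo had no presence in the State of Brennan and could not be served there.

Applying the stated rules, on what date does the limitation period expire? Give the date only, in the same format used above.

21 September 2008

Because discovery on 28 June 2004 post-dates the 11 January 2004 act, accrual under the later-of rule falls on 28 June 2004.
Adding the 4 years base period to 28 June 2004 gives a deadline of 28 June 2008, before any tolling.
The period was tolled for 85 days by the defendant's absence from the jurisdiction (30 January 2006 to 25 April 2006), pushing the deadline to 21 September 2008.
None of the other events listed affects the running of the period under the stated rules.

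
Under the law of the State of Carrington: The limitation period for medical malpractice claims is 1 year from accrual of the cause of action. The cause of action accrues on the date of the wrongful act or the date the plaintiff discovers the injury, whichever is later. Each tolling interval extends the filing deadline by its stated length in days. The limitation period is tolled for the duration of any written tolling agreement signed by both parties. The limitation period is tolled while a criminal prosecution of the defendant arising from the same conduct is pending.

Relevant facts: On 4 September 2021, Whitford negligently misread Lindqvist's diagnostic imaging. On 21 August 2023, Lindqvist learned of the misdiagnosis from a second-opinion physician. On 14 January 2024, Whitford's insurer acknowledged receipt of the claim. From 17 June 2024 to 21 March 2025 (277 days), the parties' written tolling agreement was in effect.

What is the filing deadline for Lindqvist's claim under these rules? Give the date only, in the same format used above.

25 May 2025

Because discovery on 21 August 2023 post-dates the 4 September 2021 act, accrual under the later-of rule falls on 21 August 2023.
The untolled deadline — 1 year after 21 August 2023 — is 21 August 2024.
The period was tolled for 277 days by the written tolling agreement (17 June 2024 to 21 March 2025), pushing the deadline to 25 May 2025.
Nothing else in the chronology tolls or restarts the period.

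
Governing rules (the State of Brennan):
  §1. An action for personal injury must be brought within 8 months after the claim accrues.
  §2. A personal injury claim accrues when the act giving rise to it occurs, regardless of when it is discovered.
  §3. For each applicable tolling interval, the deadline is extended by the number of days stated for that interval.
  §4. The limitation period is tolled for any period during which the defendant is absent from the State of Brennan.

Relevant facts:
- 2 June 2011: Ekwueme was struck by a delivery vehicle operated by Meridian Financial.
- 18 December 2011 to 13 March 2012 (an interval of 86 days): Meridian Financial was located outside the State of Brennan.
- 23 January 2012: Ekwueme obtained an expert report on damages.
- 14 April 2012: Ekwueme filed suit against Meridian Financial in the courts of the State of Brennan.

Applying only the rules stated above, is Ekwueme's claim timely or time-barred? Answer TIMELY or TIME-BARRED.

The limitation period began to run on 2 June 2011.
8 months from 2 June 2011 is 2 February 2012.
Because the defendant's absence from the jurisdiction ran from 18 December 2011 to 13 March 2012, the deadline is extended by 86 days to 28 April 2012.
None of the other events listed affects the running of the period under the stated rules.
Ekwueme filed on 14 April 2012, before the 28 April 2012 deadline, so the action is timely.

TIMELY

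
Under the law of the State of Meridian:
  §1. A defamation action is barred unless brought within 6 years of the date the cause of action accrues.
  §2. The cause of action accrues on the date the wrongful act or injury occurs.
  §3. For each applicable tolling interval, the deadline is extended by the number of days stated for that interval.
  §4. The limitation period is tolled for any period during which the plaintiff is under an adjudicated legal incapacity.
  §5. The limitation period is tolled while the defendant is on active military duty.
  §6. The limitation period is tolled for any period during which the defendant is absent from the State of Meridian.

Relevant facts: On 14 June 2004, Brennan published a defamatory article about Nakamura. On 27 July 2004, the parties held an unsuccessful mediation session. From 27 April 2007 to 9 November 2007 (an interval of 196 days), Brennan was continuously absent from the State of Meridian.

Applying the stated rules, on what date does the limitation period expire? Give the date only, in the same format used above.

The claim accrued on 14 June 2004, when the wrongful act occurred.
6 years from 14 June 2004 is 14 June 2010.
The defendant's absence from the jurisdiction from 27 April 2007 to 9 November 2007 tolled the period for 196 days, extending the deadline to 27 December 2010.
None of the other events listed affects the running of the period under the stated rules.

27 December 2010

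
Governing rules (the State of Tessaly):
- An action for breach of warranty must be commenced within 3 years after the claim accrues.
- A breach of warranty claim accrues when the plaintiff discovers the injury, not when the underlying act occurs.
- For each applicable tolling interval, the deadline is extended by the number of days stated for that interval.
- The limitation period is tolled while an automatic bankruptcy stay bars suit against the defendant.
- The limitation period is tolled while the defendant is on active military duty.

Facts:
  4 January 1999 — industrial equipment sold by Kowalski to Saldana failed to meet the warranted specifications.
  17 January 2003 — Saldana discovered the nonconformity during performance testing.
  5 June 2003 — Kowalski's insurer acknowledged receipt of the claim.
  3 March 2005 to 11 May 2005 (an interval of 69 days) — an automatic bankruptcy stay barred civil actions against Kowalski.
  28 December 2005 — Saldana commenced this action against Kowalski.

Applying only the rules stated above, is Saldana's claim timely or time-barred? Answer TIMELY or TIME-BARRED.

TIMELY

Under the discovery rule, the claim accrued on 17 January 2003, when Saldana discovered the injury — not on the 4 January 1999 date of the underlying act.
3 years from 17 January 2003 is 17 January 2006.
Because the automatic bankruptcy stay ran from 3 March 2005 to 11 May 2005, the deadline is extended by 69 days to 27 March 2006.
Nothing else in the chronology tolls or restarts the period.
The 28 December 2005 filing precedes the 27 March 2006 deadline; the claim is timely.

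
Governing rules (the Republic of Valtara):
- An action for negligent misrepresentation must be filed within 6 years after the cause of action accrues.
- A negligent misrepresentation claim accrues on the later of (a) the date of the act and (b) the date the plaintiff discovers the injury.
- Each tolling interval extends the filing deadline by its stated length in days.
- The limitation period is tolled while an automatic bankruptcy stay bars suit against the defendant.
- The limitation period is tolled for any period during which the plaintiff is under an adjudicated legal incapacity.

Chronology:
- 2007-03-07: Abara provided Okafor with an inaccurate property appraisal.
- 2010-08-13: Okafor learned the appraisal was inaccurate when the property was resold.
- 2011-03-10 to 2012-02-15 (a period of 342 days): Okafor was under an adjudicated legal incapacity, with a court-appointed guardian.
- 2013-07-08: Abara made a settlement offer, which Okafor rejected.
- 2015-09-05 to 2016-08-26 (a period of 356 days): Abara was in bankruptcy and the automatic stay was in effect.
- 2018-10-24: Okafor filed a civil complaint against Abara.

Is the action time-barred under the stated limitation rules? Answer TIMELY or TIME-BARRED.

Because discovery on 2010-08-13 post-dates the 2007-03-07 act, accrual under the later-of rule falls on 2010-08-13.
The untolled deadline — 6 years after 2010-08-13 — is 2016-08-13.
The plaintiff's legal incapacity from 2011-03-10 to 2012-02-15 tolled the period for 342 days, extending the deadline to 2017-07-21.
The period was tolled for 356 days by the automatic bankruptcy stay (2015-09-05 to 2016-08-26), pushing the deadline to 2018-07-12.
None of the other events listed affects the running of the period under the stated rules.
Okafor filed on 2018-10-24, after the 2018-07-12 deadline, so the action is time-barred.

TIME-BARRED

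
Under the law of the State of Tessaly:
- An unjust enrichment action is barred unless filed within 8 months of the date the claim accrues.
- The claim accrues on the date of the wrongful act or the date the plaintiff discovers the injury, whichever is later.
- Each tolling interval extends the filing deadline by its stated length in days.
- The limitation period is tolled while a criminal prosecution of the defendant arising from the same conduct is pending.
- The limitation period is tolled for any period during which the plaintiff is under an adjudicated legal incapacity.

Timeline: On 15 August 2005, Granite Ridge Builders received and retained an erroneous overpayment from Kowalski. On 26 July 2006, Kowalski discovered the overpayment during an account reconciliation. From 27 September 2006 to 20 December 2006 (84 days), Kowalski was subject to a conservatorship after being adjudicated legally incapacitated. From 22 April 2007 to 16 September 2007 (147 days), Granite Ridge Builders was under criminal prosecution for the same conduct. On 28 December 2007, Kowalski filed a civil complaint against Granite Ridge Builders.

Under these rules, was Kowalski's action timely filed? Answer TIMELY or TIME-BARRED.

TIME-BARRED

Because discovery on 26 July 2006 post-dates the 15 August 2005 act, accrual under the later-of rule falls on 26 July 2006.
The untolled deadline — 8 months after 26 July 2006 — is 26 March 2007.
The plaintiff's legal incapacity from 27 September 2006 to 20 December 2006 tolled the period for 84 days, extending the deadline to 18 June 2007.
The pending criminal prosecution from 22 April 2007 to 16 September 2007 tolled the period for 147 days, extending the deadline to 12 November 2007.
Kowalski filed on 28 December 2007, after the 12 November 2007 deadline, so the action is time-barred.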